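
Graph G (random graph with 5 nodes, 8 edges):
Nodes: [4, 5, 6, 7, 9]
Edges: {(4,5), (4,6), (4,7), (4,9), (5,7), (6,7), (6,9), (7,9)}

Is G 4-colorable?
A valid 4-coloring: color 1: [7]; color 2: [4]; color 3: [5, 9]; color 4: [6].
(χ(G) = 4 ≤ 4.)

Yes, G is 4-colorable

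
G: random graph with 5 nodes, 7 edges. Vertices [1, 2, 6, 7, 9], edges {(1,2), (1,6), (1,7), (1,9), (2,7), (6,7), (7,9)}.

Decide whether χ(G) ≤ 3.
Yes, G is 3-colorable

A valid 3-coloring: color 1: [1]; color 2: [7]; color 3: [2, 6, 9].
(χ(G) = 3 ≤ 3.)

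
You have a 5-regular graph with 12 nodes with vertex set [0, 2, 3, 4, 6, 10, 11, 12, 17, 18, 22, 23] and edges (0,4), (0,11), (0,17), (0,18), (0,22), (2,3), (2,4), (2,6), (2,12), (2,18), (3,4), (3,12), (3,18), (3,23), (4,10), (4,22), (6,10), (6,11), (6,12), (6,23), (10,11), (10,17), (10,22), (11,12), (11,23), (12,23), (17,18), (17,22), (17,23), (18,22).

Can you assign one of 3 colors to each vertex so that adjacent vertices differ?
The clique on vertices [0, 17, 18, 22] has size 4 > 3, so it alone needs 4 colors.

No, G is not 3-colorable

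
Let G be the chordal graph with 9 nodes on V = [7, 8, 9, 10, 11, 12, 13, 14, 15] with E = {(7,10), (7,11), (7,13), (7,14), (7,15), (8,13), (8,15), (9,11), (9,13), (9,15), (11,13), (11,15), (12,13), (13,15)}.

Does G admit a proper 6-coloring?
Yes, G is 6-colorable

A valid 6-coloring: color 1: [10, 13, 14]; color 2: [12, 15]; color 3: [7, 8, 9]; color 4: [11].
(χ(G) = 4 ≤ 6.)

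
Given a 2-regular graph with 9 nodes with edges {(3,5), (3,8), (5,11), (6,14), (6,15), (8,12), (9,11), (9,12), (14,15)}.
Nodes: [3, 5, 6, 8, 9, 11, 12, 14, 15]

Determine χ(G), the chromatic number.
Clique number ω(G) = 3 (lower bound: χ ≥ ω).
The clique on [6, 14, 15] has size 3, forcing χ ≥ 3, and the coloring below uses 3 colors, so χ(G) = 3.
A valid 3-coloring: color 1: [5, 6, 8, 9]; color 2: [3, 11, 12, 15]; color 3: [14].

χ(G) = 3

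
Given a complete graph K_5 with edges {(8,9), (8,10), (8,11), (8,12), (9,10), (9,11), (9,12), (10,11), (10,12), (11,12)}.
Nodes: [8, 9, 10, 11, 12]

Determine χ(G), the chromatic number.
Clique number ω(G) = 5 (lower bound: χ ≥ ω).
The clique on [8, 9, 10, 11, 12] has size 5, forcing χ ≥ 5, and the coloring below uses 5 colors, so χ(G) = 5.
A valid 5-coloring: color 1: [10]; color 2: [8]; color 3: [9]; color 4: [11]; color 5: [12].

χ(G) = 5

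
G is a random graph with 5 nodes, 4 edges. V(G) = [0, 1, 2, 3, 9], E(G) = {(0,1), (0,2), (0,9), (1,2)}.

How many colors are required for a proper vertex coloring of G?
Clique number ω(G) = 3 (lower bound: χ ≥ ω).
The clique on [0, 1, 2] has size 3, forcing χ ≥ 3, and the coloring below uses 3 colors, so χ(G) = 3.
A valid 3-coloring: color 1: [0, 3]; color 2: [1, 9]; color 3: [2].

χ(G) = 3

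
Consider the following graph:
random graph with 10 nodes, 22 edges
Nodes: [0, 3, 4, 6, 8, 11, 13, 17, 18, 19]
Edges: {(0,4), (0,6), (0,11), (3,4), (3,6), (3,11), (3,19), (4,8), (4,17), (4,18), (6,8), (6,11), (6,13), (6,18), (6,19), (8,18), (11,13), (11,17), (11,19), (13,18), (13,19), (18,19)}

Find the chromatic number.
χ(G) = 4

Clique number ω(G) = 4 (lower bound: χ ≥ ω).
The clique on [6, 13, 18, 19] has size 4, forcing χ ≥ 4, and the coloring below uses 4 colors, so χ(G) = 4.
A valid 4-coloring: color 1: [4, 6]; color 2: [11, 18]; color 3: [0, 8, 17, 19]; color 4: [3, 13].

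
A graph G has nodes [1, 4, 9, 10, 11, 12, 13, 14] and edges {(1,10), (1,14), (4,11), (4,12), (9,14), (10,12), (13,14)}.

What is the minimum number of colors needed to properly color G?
Clique number ω(G) = 2 (lower bound: χ ≥ ω).
The graph is bipartite (no odd cycle), so 2 colors suffice: χ(G) = 2.
A valid 2-coloring: color 1: [4, 10, 14]; color 2: [1, 9, 11, 12, 13].

χ(G) = 2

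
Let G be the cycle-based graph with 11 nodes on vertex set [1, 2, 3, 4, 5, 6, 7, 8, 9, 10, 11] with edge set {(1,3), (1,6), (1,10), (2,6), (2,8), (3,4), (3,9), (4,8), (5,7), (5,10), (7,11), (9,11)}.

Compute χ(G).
χ(G) = 3

Clique number ω(G) = 2 (lower bound: χ ≥ ω).
Odd cycle [10, 5, 7, 11, 9, 3, 1] needs 3 colors (χ ≥ 3).
The coloring below uses 3 colors, so χ(G) = 3.
A valid 3-coloring: color 1: [1, 2, 4, 5, 11]; color 2: [3, 6, 7, 8, 10]; color 3: [9].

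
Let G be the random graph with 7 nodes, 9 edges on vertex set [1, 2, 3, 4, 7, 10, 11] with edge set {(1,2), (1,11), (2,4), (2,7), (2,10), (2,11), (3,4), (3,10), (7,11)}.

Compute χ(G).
Clique number ω(G) = 3 (lower bound: χ ≥ ω).
The clique on [1, 2, 11] has size 3, forcing χ ≥ 3, and the coloring below uses 3 colors, so χ(G) = 3.
A valid 3-coloring: color 1: [2, 3]; color 2: [4, 10, 11]; color 3: [1, 7].

χ(G) = 3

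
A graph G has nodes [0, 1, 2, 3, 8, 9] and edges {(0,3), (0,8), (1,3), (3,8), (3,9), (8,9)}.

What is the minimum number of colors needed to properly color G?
χ(G) = 3

Clique number ω(G) = 3 (lower bound: χ ≥ ω).
The clique on [0, 3, 8] has size 3, forcing χ ≥ 3, and the coloring below uses 3 colors, so χ(G) = 3.
A valid 3-coloring: color 1: [2, 3]; color 2: [1, 8]; color 3: [0, 9].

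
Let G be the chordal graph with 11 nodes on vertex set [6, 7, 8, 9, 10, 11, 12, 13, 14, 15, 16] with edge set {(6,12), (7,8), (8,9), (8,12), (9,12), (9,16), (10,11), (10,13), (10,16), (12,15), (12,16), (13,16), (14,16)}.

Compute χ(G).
Clique number ω(G) = 3 (lower bound: χ ≥ ω).
The clique on [10, 13, 16] has size 3, forcing χ ≥ 3, and the coloring below uses 3 colors, so χ(G) = 3.
A valid 3-coloring: color 1: [7, 10, 12, 14]; color 2: [6, 8, 11, 15, 16]; color 3: [9, 13].

χ(G) = 3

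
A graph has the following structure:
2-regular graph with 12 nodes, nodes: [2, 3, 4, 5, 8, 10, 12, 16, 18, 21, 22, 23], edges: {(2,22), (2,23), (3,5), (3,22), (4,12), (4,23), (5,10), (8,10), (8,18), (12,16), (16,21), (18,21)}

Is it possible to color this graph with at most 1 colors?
No, G is not 1-colorable

Edge (2,22) forces its endpoints to differ, so 1 color is not enough.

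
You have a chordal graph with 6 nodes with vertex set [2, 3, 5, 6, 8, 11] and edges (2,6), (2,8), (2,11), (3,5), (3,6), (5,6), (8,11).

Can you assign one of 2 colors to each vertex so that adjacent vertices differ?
No, G is not 2-colorable

The clique on vertices [2, 8, 11] has size 3 > 2, so it alone needs 3 colors.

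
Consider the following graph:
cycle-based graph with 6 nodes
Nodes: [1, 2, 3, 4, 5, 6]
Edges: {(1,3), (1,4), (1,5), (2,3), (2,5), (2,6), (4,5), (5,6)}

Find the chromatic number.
χ(G) = 3

Clique number ω(G) = 3 (lower bound: χ ≥ ω).
The clique on [1, 4, 5] has size 3, forcing χ ≥ 3, and the coloring below uses 3 colors, so χ(G) = 3.
A valid 3-coloring: color 1: [3, 5]; color 2: [1, 2]; color 3: [4, 6].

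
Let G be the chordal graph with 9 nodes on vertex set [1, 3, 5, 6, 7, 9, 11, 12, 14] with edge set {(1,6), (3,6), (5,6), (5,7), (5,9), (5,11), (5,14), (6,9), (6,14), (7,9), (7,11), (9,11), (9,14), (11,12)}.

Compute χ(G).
Clique number ω(G) = 4 (lower bound: χ ≥ ω).
The clique on [5, 7, 9, 11] has size 4, forcing χ ≥ 4, and the coloring below uses 4 colors, so χ(G) = 4.
A valid 4-coloring: color 1: [1, 3, 5, 12]; color 2: [6, 11]; color 3: [9]; color 4: [7, 14].

χ(G) = 4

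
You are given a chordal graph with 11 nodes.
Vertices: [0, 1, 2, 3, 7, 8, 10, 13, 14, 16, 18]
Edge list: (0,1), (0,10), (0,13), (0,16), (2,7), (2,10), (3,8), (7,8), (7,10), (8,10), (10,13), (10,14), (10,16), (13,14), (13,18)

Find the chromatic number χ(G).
Clique number ω(G) = 3 (lower bound: χ ≥ ω).
The clique on [0, 10, 16] has size 3, forcing χ ≥ 3, and the coloring below uses 3 colors, so χ(G) = 3.
A valid 3-coloring: color 1: [1, 3, 10, 18]; color 2: [2, 8, 13, 16]; color 3: [0, 7, 14].

χ(G) = 3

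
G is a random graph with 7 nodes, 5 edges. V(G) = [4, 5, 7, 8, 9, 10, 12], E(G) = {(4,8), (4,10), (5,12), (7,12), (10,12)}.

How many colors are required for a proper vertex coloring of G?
Clique number ω(G) = 2 (lower bound: χ ≥ ω).
The graph is bipartite (no odd cycle), so 2 colors suffice: χ(G) = 2.
A valid 2-coloring: color 1: [4, 9, 12]; color 2: [5, 7, 8, 10].

χ(G) = 2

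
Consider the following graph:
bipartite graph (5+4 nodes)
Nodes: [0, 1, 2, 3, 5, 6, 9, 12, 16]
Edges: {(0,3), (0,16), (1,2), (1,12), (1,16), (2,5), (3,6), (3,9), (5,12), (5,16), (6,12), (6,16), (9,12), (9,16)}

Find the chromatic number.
χ(G) = 2

Clique number ω(G) = 2 (lower bound: χ ≥ ω).
The graph is bipartite (no odd cycle), so 2 colors suffice: χ(G) = 2.
A valid 2-coloring: color 1: [2, 3, 12, 16]; color 2: [0, 1, 5, 6, 9].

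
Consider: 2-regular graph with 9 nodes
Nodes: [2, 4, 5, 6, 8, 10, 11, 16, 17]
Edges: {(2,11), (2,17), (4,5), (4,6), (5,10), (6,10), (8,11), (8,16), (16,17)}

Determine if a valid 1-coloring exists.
Edge (2,17) forces its endpoints to differ, so 1 color is not enough.

No, G is not 1-colorable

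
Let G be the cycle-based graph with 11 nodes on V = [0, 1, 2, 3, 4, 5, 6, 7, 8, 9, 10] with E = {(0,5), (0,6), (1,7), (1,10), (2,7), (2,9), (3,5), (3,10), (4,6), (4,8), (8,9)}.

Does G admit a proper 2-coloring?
No, G is not 2-colorable

Odd cycle [1, 10, 3, 5, 0, 6, 4, 8, 9, 2, 7] needs 3 colors (χ ≥ 3).
Hence χ(G) ≥ 3 > 2, so no proper 2-coloring exists.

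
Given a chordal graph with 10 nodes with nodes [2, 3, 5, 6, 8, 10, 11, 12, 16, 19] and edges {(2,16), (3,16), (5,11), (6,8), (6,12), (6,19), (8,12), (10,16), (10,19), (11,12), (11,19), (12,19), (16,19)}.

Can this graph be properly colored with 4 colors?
A valid 4-coloring: color 1: [2, 3, 5, 8, 19]; color 2: [12, 16]; color 3: [6, 10, 11].
(χ(G) = 3 ≤ 4.)

Yes, G is 4-colorable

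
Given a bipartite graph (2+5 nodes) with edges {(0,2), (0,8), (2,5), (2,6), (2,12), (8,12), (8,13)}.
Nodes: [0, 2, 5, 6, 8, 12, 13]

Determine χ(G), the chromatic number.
Clique number ω(G) = 2 (lower bound: χ ≥ ω).
The graph is bipartite (no odd cycle), so 2 colors suffice: χ(G) = 2.
A valid 2-coloring: color 1: [2, 8]; color 2: [0, 5, 6, 12, 13].

χ(G) = 2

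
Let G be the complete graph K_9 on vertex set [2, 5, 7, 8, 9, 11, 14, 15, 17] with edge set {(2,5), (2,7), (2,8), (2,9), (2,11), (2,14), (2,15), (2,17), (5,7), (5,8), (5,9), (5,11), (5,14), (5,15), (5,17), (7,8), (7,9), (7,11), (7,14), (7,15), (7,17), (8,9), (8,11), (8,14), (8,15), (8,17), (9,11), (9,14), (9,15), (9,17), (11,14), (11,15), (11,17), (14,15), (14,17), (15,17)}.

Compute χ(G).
χ(G) = 9

Clique number ω(G) = 9 (lower bound: χ ≥ ω).
The clique on [2, 5, 7, 8, 9, 11, 14, 15, 17] has size 9, forcing χ ≥ 9, and the coloring below uses 9 colors, so χ(G) = 9.
A valid 9-coloring: color 1: [2]; color 2: [15]; color 3: [7]; color 4: [9]; color 5: [17]; color 6: [5]; color 7: [8]; color 8: [14]; color 9: [11].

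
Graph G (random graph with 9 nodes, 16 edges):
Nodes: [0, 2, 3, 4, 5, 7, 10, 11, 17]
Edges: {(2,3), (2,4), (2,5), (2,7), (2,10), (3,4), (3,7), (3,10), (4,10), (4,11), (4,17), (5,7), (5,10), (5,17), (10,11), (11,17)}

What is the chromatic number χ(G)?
χ(G) = 4

Clique number ω(G) = 4 (lower bound: χ ≥ ω).
The clique on [2, 3, 4, 10] has size 4, forcing χ ≥ 4, and the coloring below uses 4 colors, so χ(G) = 4.
A valid 4-coloring: color 1: [0, 4, 5]; color 2: [2, 11]; color 3: [7, 10, 17]; color 4: [3].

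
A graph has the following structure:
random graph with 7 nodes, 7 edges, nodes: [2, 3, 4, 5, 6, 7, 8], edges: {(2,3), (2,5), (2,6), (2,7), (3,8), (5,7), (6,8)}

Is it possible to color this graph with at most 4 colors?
Yes, G is 4-colorable

A valid 4-coloring: color 1: [2, 4, 8]; color 2: [3, 6, 7]; color 3: [5].
(χ(G) = 3 ≤ 4.)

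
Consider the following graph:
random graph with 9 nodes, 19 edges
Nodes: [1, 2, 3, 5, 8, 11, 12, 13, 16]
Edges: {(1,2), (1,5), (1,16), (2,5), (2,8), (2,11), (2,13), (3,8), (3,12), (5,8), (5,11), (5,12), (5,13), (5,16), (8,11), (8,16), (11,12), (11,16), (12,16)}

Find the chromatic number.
Clique number ω(G) = 4 (lower bound: χ ≥ ω).
The clique on [5, 8, 11, 16] has size 4, forcing χ ≥ 4, and the coloring below uses 4 colors, so χ(G) = 4.
A valid 4-coloring: color 1: [3, 5]; color 2: [2, 16]; color 3: [1, 11, 13]; color 4: [8, 12].

χ(G) = 4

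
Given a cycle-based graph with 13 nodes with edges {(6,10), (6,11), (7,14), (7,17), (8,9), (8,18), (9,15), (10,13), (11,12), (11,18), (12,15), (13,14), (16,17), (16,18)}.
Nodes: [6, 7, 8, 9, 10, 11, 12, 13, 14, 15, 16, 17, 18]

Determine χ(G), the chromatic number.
χ(G) = 3

Clique number ω(G) = 2 (lower bound: χ ≥ ω).
Odd cycle [17, 7, 14, 13, 10, 6, 11, 18, 16] needs 3 colors (χ ≥ 3).
The coloring below uses 3 colors, so χ(G) = 3.
A valid 3-coloring: color 1: [9, 10, 12, 14, 17, 18]; color 2: [7, 8, 11, 13, 15, 16]; color 3: [6].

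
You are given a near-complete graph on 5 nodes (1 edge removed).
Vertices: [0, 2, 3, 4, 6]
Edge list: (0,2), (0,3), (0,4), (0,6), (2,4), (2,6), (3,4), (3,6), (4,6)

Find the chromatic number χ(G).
Clique number ω(G) = 4 (lower bound: χ ≥ ω).
The clique on [0, 2, 4, 6] has size 4, forcing χ ≥ 4, and the coloring below uses 4 colors, so χ(G) = 4.
A valid 4-coloring: color 1: [4]; color 2: [6]; color 3: [0]; color 4: [2, 3].

χ(G) = 4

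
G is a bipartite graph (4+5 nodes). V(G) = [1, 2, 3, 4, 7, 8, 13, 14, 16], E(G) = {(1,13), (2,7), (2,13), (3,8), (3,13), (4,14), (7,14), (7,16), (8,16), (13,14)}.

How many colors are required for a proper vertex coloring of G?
Clique number ω(G) = 2 (lower bound: χ ≥ ω).
The graph is bipartite (no odd cycle), so 2 colors suffice: χ(G) = 2.
A valid 2-coloring: color 1: [4, 7, 8, 13]; color 2: [1, 2, 3, 14, 16].

χ(G) = 2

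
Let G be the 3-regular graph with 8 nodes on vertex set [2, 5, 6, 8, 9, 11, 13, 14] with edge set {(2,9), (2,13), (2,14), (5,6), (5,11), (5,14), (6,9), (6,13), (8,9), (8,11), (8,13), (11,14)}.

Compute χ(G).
Clique number ω(G) = 3 (lower bound: χ ≥ ω).
The clique on [5, 11, 14] has size 3, forcing χ ≥ 3, and the coloring below uses 3 colors, so χ(G) = 3.
A valid 3-coloring: color 1: [2, 6, 11]; color 2: [5, 8]; color 3: [9, 13, 14].

χ(G) = 3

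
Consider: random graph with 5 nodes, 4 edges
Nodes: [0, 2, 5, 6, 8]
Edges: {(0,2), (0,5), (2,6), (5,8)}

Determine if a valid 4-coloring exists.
Yes, G is 4-colorable

A valid 4-coloring: color 1: [0, 6, 8]; color 2: [2, 5].
(χ(G) = 2 ≤ 4.)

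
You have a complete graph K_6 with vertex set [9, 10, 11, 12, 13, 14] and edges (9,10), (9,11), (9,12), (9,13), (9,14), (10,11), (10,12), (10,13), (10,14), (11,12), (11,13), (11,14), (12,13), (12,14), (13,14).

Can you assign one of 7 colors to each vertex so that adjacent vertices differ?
A valid 7-coloring: color 1: [12]; color 2: [10]; color 3: [11]; color 4: [13]; color 5: [9]; color 6: [14].
(χ(G) = 6 ≤ 7.)

Yes, G is 7-colorable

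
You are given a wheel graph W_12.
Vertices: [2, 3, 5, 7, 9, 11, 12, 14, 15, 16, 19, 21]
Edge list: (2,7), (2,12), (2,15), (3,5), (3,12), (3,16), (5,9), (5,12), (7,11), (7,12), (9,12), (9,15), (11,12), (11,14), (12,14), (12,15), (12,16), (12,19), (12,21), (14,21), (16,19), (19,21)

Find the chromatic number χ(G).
Clique number ω(G) = 3 (lower bound: χ ≥ ω).
Odd cycle [14, 11, 7, 2, 15, 9, 5, 3, 16, 19, 21] needs 3 colors (χ ≥ 3).
Vertex 12 is adjacent to every vertex of [2, 3, 5, 7, 9, 11, 14, 15, 16, 19, 21], which already need 3 colors among themselves, so 12 needs a new color (χ ≥ 4).
The coloring below uses 4 colors, so χ(G) = 4.
A valid 4-coloring: color 1: [12]; color 2: [5, 7, 14, 15, 19]; color 3: [2, 3, 9, 11, 21]; color 4: [16].

χ(G) = 4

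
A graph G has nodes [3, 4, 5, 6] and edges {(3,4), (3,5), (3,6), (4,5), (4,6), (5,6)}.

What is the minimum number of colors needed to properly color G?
χ(G) = 4

Clique number ω(G) = 4 (lower bound: χ ≥ ω).
The clique on [3, 4, 5, 6] has size 4, forcing χ ≥ 4, and the coloring below uses 4 colors, so χ(G) = 4.
A valid 4-coloring: color 1: [5]; color 2: [4]; color 3: [6]; color 4: [3].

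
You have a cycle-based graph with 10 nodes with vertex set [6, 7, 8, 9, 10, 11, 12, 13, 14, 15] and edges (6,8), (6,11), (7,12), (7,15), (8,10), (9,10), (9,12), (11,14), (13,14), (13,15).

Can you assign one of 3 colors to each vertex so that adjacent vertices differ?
Yes, G is 3-colorable

A valid 3-coloring: color 1: [7, 8, 9, 11, 13]; color 2: [6, 10, 12, 14, 15].
(χ(G) = 2 ≤ 3.)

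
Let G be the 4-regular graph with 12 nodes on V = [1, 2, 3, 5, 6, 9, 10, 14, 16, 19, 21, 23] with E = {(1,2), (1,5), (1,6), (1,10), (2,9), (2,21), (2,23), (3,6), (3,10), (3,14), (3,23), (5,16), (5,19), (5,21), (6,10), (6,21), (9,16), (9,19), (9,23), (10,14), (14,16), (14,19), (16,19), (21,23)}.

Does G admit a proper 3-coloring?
Suppose a proper 3-coloring c exists. The clique [1, 6, 10] takes 3 distinct colors; by symmetry let c(1) = 1, c(6) = 2, c(10) = 3.
- Vertex 3: neighbors [6, 10] already have colors [2, 3] ⇒ c(3) = 1.
- Vertex 14: neighbors [3, 10] already have colors [1, 3] ⇒ c(14) = 2.
- Vertex 2: neighbors [1] already have colors [1]; try each remaining color.
- Case c(2) = 2:
  - Vertex 23: neighbors [3, 2] already have colors [1, 2] ⇒ c(23) = 3.
  - Vertex 9: neighbors [2, 23] already have colors [2, 3] ⇒ c(9) = 1.
  - Vertex 16: neighbors [9, 14] already have colors [1, 2] ⇒ c(16) = 3.
  - Vertex 19: neighbors [9, 14, 16] already have colors [1, 2, 3] — all 3 colors blocked. Contradiction.
- Case c(2) = 3:
  - Vertex 21: neighbors [6, 2] already have colors [2, 3] ⇒ c(21) = 1.
  - Vertex 23: neighbors [3, 2] already have colors [1, 3] ⇒ c(23) = 2.
  - Vertex 9: neighbors [23, 2] already have colors [2, 3] ⇒ c(9) = 1.
  - Vertex 16: neighbors [9, 14] already have colors [1, 2] ⇒ c(16) = 3.
  - Vertex 19: neighbors [9, 14, 16] already have colors [1, 2, 3] — all 3 colors blocked. Contradiction.
Every case ends in a contradiction, so G has no proper 3-coloring (χ ≥ 4).

No, G is not 3-colorable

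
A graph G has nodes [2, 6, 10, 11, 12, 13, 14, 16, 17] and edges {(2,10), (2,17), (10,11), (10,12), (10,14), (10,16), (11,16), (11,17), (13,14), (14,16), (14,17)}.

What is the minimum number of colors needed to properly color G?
Clique number ω(G) = 3 (lower bound: χ ≥ ω).
The clique on [10, 11, 16] has size 3, forcing χ ≥ 3, and the coloring below uses 3 colors, so χ(G) = 3.
A valid 3-coloring: color 1: [6, 10, 13, 17]; color 2: [2, 11, 12, 14]; color 3: [16].

χ(G) = 3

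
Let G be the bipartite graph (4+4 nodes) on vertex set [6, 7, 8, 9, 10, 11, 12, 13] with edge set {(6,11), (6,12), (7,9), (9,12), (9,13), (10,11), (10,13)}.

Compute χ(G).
χ(G) = 2

Clique number ω(G) = 2 (lower bound: χ ≥ ω).
The graph is bipartite (no odd cycle), so 2 colors suffice: χ(G) = 2.
A valid 2-coloring: color 1: [6, 8, 9, 10]; color 2: [7, 11, 12, 13].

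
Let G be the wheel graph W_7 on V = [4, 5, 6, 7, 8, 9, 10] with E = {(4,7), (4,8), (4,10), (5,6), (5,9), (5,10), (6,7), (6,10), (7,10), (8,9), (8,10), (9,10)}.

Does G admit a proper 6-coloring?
Yes, G is 6-colorable

A valid 6-coloring: color 1: [10]; color 2: [4, 6, 9]; color 3: [5, 7, 8].
(χ(G) = 3 ≤ 6.)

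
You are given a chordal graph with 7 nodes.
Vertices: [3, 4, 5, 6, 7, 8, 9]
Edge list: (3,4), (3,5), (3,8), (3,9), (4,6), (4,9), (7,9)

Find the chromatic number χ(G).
Clique number ω(G) = 3 (lower bound: χ ≥ ω).
The clique on [3, 4, 9] has size 3, forcing χ ≥ 3, and the coloring below uses 3 colors, so χ(G) = 3.
A valid 3-coloring: color 1: [3, 6, 7]; color 2: [5, 8, 9]; color 3: [4].

χ(G) = 3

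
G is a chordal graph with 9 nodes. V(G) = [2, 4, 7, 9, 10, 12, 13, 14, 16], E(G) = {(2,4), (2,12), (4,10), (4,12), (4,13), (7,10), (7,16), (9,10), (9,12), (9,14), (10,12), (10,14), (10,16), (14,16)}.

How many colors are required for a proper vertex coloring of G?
Clique number ω(G) = 3 (lower bound: χ ≥ ω).
The clique on [2, 4, 12] has size 3, forcing χ ≥ 3, and the coloring below uses 3 colors, so χ(G) = 3.
A valid 3-coloring: color 1: [2, 10, 13]; color 2: [7, 12, 14]; color 3: [4, 9, 16].

χ(G) = 3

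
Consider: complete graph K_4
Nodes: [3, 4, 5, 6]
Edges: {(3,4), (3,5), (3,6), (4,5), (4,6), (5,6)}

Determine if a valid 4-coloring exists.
Yes, G is 4-colorable

A valid 4-coloring: color 1: [4]; color 2: [3]; color 3: [5]; color 4: [6].
(χ(G) = 4 ≤ 4.)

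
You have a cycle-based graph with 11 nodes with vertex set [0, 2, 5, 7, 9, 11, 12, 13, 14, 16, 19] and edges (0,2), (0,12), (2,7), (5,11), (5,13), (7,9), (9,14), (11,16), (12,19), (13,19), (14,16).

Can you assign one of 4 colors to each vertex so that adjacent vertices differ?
Yes, G is 4-colorable

A valid 4-coloring: color 1: [2, 9, 12, 13, 16]; color 2: [0, 7, 11, 14, 19]; color 3: [5].
(χ(G) = 3 ≤ 4.)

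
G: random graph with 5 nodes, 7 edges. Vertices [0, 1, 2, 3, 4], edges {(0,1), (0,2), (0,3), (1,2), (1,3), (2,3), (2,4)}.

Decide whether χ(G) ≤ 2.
The clique on vertices [0, 1, 2, 3] has size 4 > 2, so it alone needs 4 colors.

No, G is not 2-colorable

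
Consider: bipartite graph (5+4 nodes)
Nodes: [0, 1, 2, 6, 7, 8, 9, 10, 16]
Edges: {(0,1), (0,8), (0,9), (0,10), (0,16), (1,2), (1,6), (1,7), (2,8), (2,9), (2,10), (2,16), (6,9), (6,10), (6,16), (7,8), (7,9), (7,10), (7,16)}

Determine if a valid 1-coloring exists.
Edge (0,1) forces its endpoints to differ, so 1 color is not enough.

No, G is not 1-colorable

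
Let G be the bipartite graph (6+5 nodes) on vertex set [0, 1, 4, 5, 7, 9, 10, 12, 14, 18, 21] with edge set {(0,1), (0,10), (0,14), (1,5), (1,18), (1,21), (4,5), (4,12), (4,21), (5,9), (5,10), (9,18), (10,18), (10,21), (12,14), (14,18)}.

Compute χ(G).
Clique number ω(G) = 2 (lower bound: χ ≥ ω).
The graph is bipartite (no odd cycle), so 2 colors suffice: χ(G) = 2.
A valid 2-coloring: color 1: [0, 5, 7, 12, 18, 21]; color 2: [1, 4, 9, 10, 14].

χ(G) = 2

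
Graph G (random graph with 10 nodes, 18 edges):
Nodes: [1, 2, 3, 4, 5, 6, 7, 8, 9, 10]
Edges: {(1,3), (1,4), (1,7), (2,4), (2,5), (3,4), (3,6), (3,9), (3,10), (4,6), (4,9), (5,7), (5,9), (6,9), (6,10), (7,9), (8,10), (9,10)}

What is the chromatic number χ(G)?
Clique number ω(G) = 4 (lower bound: χ ≥ ω).
The clique on [3, 6, 9, 10] has size 4, forcing χ ≥ 4, and the coloring below uses 4 colors, so χ(G) = 4.
A valid 4-coloring: color 1: [1, 2, 8, 9]; color 2: [4, 5, 10]; color 3: [3, 7]; color 4: [6].

χ(G) = 4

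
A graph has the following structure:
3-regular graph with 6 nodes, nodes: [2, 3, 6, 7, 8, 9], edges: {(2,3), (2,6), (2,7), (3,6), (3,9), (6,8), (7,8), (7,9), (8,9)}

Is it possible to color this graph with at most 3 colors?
A valid 3-coloring: color 1: [3, 8]; color 2: [6, 7]; color 3: [2, 9].
(χ(G) = 3 ≤ 3.)

Yes, G is 3-colorable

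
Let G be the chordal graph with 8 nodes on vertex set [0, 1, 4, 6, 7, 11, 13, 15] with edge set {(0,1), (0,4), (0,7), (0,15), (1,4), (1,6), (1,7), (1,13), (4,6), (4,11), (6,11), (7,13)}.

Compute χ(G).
χ(G) = 3

Clique number ω(G) = 3 (lower bound: χ ≥ ω).
The clique on [0, 1, 4] has size 3, forcing χ ≥ 3, and the coloring below uses 3 colors, so χ(G) = 3.
A valid 3-coloring: color 1: [1, 11, 15]; color 2: [4, 7]; color 3: [0, 6, 13].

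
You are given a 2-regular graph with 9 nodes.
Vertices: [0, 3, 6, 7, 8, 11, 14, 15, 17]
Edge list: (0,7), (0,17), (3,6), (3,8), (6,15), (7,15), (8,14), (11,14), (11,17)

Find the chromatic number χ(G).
χ(G) = 3

Clique number ω(G) = 2 (lower bound: χ ≥ ω).
Odd cycle [8, 14, 11, 17, 0, 7, 15, 6, 3] needs 3 colors (χ ≥ 3).
The coloring below uses 3 colors, so χ(G) = 3.
A valid 3-coloring: color 1: [6, 7, 8, 11]; color 2: [0, 3, 14, 15]; color 3: [17].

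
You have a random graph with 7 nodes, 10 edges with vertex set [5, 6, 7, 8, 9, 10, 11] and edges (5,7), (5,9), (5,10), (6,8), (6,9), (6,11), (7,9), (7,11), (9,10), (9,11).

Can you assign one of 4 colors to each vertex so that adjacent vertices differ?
A valid 4-coloring: color 1: [8, 9]; color 2: [6, 7, 10]; color 3: [5, 11].
(χ(G) = 3 ≤ 4.)

Yes, G is 4-colorable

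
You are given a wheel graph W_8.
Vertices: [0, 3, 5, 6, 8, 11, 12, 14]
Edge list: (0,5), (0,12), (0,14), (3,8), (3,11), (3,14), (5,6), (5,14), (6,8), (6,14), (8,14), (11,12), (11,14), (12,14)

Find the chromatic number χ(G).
Clique number ω(G) = 3 (lower bound: χ ≥ ω).
Odd cycle [8, 3, 11, 12, 0, 5, 6] needs 3 colors (χ ≥ 3).
Vertex 14 is adjacent to every vertex of [0, 3, 5, 6, 8, 11, 12], which already need 3 colors among themselves, so 14 needs a new color (χ ≥ 4).
The coloring below uses 4 colors, so χ(G) = 4.
A valid 4-coloring: color 1: [14]; color 2: [5, 8, 11]; color 3: [3, 6, 12]; color 4: [0].

χ(G) = 4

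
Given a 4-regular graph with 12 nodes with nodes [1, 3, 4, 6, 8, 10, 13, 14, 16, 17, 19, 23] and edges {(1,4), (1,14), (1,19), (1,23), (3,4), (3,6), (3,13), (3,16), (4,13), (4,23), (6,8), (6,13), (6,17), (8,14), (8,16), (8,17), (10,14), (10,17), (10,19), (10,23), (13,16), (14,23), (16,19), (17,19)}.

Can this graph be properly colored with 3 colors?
No, G is not 3-colorable

Suppose a proper 3-coloring c exists. The clique [1, 4, 23] takes 3 distinct colors; by symmetry let c(1) = 1, c(4) = 2, c(23) = 3.
- Vertex 14: neighbors [1, 23] already have colors [1, 3] ⇒ c(14) = 2.
- Vertex 10: neighbors [14, 23] already have colors [2, 3] ⇒ c(10) = 1.
- Vertex 3: neighbors [4] already have colors [2]; try each remaining color.
- Case c(3) = 1:
  - Vertex 13: neighbors [3, 4] already have colors [1, 2] ⇒ c(13) = 3.
  - Vertex 6: neighbors [3, 13] already have colors [1, 3] ⇒ c(6) = 2.
  - Vertex 16: neighbors [3, 13] already have colors [1, 3] ⇒ c(16) = 2.
  - Vertex 17: neighbors [10, 6] already have colors [1, 2] ⇒ c(17) = 3.
  - Vertex 19: neighbors [1, 16, 17] already have colors [1, 2, 3] — all 3 colors blocked. Contradiction.
- Case c(3) = 3:
  - Vertex 13: neighbors [4, 3] already have colors [2, 3] ⇒ c(13) = 1.
  - Vertex 6: neighbors [13, 3] already have colors [1, 3] ⇒ c(6) = 2.
  - Vertex 16: neighbors [13, 3] already have colors [1, 3] ⇒ c(16) = 2.
  - Vertex 17: neighbors [10, 6] already have colors [1, 2] ⇒ c(17) = 3.
  - Vertex 19: neighbors [1, 16, 17] already have colors [1, 2, 3] — all 3 colors blocked. Contradiction.
Every case ends in a contradiction, so G has no proper 3-coloring (χ ≥ 4).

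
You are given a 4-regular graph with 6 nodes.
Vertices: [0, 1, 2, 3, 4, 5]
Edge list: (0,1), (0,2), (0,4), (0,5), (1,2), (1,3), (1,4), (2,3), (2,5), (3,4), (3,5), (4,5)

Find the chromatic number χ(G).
χ(G) = 3

Clique number ω(G) = 3 (lower bound: χ ≥ ω).
The clique on [0, 1, 2] has size 3, forcing χ ≥ 3, and the coloring below uses 3 colors, so χ(G) = 3.
A valid 3-coloring: color 1: [1, 5]; color 2: [2, 4]; color 3: [0, 3].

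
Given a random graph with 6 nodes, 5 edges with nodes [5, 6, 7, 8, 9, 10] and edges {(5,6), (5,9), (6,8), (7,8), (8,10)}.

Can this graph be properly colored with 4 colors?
Yes, G is 4-colorable

A valid 4-coloring: color 1: [5, 8]; color 2: [6, 7, 9, 10].
(χ(G) = 2 ≤ 4.)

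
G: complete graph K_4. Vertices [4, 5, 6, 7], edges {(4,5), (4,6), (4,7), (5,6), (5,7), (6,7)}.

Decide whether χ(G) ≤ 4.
A valid 4-coloring: color 1: [7]; color 2: [5]; color 3: [6]; color 4: [4].
(χ(G) = 4 ≤ 4.)

Yes, G is 4-colorable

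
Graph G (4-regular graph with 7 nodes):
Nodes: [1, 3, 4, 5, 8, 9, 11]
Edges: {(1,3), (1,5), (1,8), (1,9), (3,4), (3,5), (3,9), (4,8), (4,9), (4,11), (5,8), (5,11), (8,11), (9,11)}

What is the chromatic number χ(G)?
Clique number ω(G) = 3 (lower bound: χ ≥ ω).
Suppose a proper 3-coloring c exists. The clique [1, 3, 5] takes 3 distinct colors; by symmetry let c(1) = 1, c(3) = 2, c(5) = 3.
- Vertex 8: neighbors [1, 5] already have colors [1, 3] ⇒ c(8) = 2.
- Vertex 9: neighbors [1, 3] already have colors [1, 2] ⇒ c(9) = 3.
- Vertex 4: neighbors [3, 9] already have colors [2, 3] ⇒ c(4) = 1.
- Vertex 11: neighbors [4, 8, 5] already have colors [1, 2, 3] — all 3 colors blocked. Contradiction.
The forced assignments end in a contradiction, so G has no proper 3-coloring (χ ≥ 4).
The coloring below uses 4 colors, so χ(G) = 4.
A valid 4-coloring: color 1: [3, 11]; color 2: [8, 9]; color 3: [4, 5]; color 4: [1].

χ(G) = 4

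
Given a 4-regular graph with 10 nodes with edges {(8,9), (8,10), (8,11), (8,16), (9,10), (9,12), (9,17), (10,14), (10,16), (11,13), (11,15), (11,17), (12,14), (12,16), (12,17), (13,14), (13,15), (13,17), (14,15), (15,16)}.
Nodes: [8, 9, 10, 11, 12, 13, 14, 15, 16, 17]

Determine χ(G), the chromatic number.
χ(G) = 3

Clique number ω(G) = 3 (lower bound: χ ≥ ω).
The clique on [8, 10, 16] has size 3, forcing χ ≥ 3, and the coloring below uses 3 colors, so χ(G) = 3.
A valid 3-coloring: color 1: [10, 15, 17]; color 2: [8, 12, 13]; color 3: [9, 11, 14, 16].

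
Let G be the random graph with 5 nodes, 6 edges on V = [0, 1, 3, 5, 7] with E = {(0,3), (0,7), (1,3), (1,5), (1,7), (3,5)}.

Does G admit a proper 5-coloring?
A valid 5-coloring: color 1: [0, 1]; color 2: [3, 7]; color 3: [5].
(χ(G) = 3 ≤ 5.)

Yes, G is 5-colorable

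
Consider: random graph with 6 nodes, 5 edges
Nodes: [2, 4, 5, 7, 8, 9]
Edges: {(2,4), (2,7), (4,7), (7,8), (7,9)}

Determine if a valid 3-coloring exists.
A valid 3-coloring: color 1: [5, 7]; color 2: [4, 8, 9]; color 3: [2].
(χ(G) = 3 ≤ 3.)

Yes, G is 3-colorable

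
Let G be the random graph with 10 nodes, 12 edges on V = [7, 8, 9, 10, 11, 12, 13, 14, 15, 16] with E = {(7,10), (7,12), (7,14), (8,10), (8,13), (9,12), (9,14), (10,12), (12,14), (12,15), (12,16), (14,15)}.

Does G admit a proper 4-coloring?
A valid 4-coloring: color 1: [8, 11, 12]; color 2: [10, 13, 14, 16]; color 3: [7, 9, 15].
(χ(G) = 3 ≤ 4.)

Yes, G is 4-colorable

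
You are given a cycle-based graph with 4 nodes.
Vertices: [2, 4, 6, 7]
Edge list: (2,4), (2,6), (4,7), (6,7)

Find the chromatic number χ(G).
Clique number ω(G) = 2 (lower bound: χ ≥ ω).
The graph is bipartite (no odd cycle), so 2 colors suffice: χ(G) = 2.
A valid 2-coloring: color 1: [4, 6]; color 2: [2, 7].

χ(G) = 2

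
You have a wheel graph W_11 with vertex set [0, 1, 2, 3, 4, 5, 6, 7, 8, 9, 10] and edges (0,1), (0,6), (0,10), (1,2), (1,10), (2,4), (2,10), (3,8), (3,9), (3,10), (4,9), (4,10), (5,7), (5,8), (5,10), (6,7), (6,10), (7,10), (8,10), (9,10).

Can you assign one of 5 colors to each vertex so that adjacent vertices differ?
Yes, G is 5-colorable

A valid 5-coloring: color 1: [10]; color 2: [0, 2, 7, 8, 9]; color 3: [1, 3, 4, 5, 6].
(χ(G) = 3 ≤ 5.)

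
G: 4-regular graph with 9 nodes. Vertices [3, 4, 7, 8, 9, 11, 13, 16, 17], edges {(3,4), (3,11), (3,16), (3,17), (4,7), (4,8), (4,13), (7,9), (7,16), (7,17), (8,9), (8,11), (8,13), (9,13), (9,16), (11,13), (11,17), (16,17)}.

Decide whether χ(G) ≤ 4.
Yes, G is 4-colorable

A valid 4-coloring: color 1: [4, 9, 17]; color 2: [3, 7, 13]; color 3: [11, 16]; color 4: [8].
(χ(G) = 4 ≤ 4.)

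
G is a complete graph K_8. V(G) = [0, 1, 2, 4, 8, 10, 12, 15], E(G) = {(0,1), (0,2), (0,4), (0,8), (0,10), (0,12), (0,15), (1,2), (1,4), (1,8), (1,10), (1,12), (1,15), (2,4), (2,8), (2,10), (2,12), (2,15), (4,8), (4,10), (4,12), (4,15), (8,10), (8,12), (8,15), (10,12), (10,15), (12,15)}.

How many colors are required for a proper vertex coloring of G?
Clique number ω(G) = 8 (lower bound: χ ≥ ω).
The clique on [0, 1, 2, 4, 8, 10, 12, 15] has size 8, forcing χ ≥ 8, and the coloring below uses 8 colors, so χ(G) = 8.
A valid 8-coloring: color 1: [12]; color 2: [1]; color 3: [8]; color 4: [4]; color 5: [15]; color 6: [10]; color 7: [2]; color 8: [0].

χ(G) = 8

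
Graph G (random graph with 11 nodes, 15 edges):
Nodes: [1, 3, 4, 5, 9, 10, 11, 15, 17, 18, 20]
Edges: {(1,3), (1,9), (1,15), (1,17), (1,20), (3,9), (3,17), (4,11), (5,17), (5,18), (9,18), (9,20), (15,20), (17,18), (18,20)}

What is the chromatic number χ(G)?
χ(G) = 3

Clique number ω(G) = 3 (lower bound: χ ≥ ω).
The clique on [1, 3, 17] has size 3, forcing χ ≥ 3, and the coloring below uses 3 colors, so χ(G) = 3.
A valid 3-coloring: color 1: [1, 4, 10, 18]; color 2: [9, 11, 15, 17]; color 3: [3, 5, 20].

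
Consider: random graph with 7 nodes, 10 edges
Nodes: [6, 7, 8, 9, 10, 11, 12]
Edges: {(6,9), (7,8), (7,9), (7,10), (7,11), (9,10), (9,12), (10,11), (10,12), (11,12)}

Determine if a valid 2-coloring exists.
No, G is not 2-colorable

The clique on vertices [9, 10, 12] has size 3 > 2, so it alone needs 3 colors.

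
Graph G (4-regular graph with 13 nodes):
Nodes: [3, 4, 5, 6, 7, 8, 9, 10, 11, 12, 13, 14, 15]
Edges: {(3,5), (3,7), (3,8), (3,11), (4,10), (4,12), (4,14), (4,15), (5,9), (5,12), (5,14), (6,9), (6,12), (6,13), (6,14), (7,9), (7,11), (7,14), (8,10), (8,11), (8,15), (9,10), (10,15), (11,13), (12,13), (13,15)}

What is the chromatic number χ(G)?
χ(G) = 3

Clique number ω(G) = 3 (lower bound: χ ≥ ω).
The clique on [3, 8, 11] has size 3, forcing χ ≥ 3, and the coloring below uses 3 colors, so χ(G) = 3.
A valid 3-coloring: color 1: [4, 5, 7, 8, 13]; color 2: [6, 10, 11]; color 3: [3, 9, 12, 14, 15].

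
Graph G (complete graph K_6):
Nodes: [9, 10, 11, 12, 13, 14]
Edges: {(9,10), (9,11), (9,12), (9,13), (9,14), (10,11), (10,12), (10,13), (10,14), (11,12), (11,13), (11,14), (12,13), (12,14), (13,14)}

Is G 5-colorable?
No, G is not 5-colorable

The clique on vertices [9, 10, 11, 12, 13, 14] has size 6 > 5, so it alone needs 6 colors.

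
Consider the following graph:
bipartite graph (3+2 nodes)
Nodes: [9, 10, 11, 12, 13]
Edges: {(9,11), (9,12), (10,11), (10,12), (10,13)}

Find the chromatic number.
χ(G) = 2

Clique number ω(G) = 2 (lower bound: χ ≥ ω).
The graph is bipartite (no odd cycle), so 2 colors suffice: χ(G) = 2.
A valid 2-coloring: color 1: [9, 10]; color 2: [11, 12, 13].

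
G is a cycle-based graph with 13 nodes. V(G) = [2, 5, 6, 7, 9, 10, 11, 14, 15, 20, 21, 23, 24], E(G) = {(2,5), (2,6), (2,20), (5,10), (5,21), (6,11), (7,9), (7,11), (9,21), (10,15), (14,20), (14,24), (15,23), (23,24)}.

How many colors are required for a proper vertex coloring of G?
Clique number ω(G) = 2 (lower bound: χ ≥ ω).
Odd cycle [9, 7, 11, 6, 2, 5, 21] needs 3 colors (χ ≥ 3).
The coloring below uses 3 colors, so χ(G) = 3.
A valid 3-coloring: color 1: [5, 6, 7, 15, 20, 24]; color 2: [2, 9, 10, 11, 14, 23]; color 3: [21].

χ(G) = 3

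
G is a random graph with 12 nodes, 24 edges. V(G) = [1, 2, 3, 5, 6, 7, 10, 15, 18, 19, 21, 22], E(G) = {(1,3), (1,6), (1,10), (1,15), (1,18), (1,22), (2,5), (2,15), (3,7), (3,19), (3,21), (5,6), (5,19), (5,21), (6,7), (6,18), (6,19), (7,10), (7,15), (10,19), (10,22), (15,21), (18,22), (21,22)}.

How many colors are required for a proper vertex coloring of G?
χ(G) = 3

Clique number ω(G) = 3 (lower bound: χ ≥ ω).
The clique on [1, 18, 22] has size 3, forcing χ ≥ 3, and the coloring below uses 3 colors, so χ(G) = 3.
A valid 3-coloring: color 1: [1, 2, 7, 19, 21]; color 2: [3, 6, 15, 22]; color 3: [5, 10, 18].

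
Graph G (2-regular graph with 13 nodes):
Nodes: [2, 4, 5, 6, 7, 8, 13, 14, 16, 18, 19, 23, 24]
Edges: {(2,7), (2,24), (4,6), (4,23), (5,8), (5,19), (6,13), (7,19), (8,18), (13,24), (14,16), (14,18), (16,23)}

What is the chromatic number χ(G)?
Clique number ω(G) = 2 (lower bound: χ ≥ ω).
Odd cycle [13, 24, 2, 7, 19, 5, 8, 18, 14, 16, 23, 4, 6] needs 3 colors (χ ≥ 3).
The coloring below uses 3 colors, so χ(G) = 3.
A valid 3-coloring: color 1: [2, 4, 8, 13, 14, 19]; color 2: [5, 6, 7, 18, 23, 24]; color 3: [16].

χ(G) = 3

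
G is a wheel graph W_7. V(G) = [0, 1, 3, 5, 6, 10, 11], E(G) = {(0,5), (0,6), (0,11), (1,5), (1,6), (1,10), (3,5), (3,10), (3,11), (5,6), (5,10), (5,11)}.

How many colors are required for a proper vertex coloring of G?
Clique number ω(G) = 3 (lower bound: χ ≥ ω).
The clique on [0, 5, 11] has size 3, forcing χ ≥ 3, and the coloring below uses 3 colors, so χ(G) = 3.
A valid 3-coloring: color 1: [5]; color 2: [6, 10, 11]; color 3: [0, 1, 3].

χ(G) = 3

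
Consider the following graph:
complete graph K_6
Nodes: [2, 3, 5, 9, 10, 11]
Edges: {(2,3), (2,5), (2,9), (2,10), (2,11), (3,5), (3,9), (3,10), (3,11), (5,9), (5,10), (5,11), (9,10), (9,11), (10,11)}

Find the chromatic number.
χ(G) = 6

Clique number ω(G) = 6 (lower bound: χ ≥ ω).
The clique on [2, 3, 5, 9, 10, 11] has size 6, forcing χ ≥ 6, and the coloring below uses 6 colors, so χ(G) = 6.
A valid 6-coloring: color 1: [2]; color 2: [3]; color 3: [10]; color 4: [9]; color 5: [5]; color 6: [11].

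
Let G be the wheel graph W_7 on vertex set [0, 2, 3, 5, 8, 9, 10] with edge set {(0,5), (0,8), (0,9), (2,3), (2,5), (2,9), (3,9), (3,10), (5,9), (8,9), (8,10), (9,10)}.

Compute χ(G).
χ(G) = 3

Clique number ω(G) = 3 (lower bound: χ ≥ ω).
The clique on [0, 8, 9] has size 3, forcing χ ≥ 3, and the coloring below uses 3 colors, so χ(G) = 3.
A valid 3-coloring: color 1: [9]; color 2: [3, 5, 8]; color 3: [0, 2, 10].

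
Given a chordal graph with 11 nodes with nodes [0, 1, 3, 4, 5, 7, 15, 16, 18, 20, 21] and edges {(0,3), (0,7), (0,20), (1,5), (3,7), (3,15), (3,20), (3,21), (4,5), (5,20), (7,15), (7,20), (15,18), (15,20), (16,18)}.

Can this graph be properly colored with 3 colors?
No, G is not 3-colorable

The clique on vertices [0, 3, 7, 20] has size 4 > 3, so it alone needs 4 colors.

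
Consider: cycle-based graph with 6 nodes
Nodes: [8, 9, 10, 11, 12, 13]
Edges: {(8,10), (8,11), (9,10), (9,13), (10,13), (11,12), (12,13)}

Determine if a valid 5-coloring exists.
Yes, G is 5-colorable

A valid 5-coloring: color 1: [10, 12]; color 2: [11, 13]; color 3: [8, 9].
(χ(G) = 3 ≤ 5.)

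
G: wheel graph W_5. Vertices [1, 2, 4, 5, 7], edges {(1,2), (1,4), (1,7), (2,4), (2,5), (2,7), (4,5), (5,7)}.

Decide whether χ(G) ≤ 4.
A valid 4-coloring: color 1: [2]; color 2: [1, 5]; color 3: [4, 7].
(χ(G) = 3 ≤ 4.)

Yes, G is 4-colorable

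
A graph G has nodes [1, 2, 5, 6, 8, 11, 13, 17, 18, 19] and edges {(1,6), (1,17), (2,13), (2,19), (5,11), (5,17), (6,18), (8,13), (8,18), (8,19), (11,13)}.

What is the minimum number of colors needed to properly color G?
Clique number ω(G) = 2 (lower bound: χ ≥ ω).
The graph is bipartite (no odd cycle), so 2 colors suffice: χ(G) = 2.
A valid 2-coloring: color 1: [2, 6, 8, 11, 17]; color 2: [1, 5, 13, 18, 19].

χ(G) = 2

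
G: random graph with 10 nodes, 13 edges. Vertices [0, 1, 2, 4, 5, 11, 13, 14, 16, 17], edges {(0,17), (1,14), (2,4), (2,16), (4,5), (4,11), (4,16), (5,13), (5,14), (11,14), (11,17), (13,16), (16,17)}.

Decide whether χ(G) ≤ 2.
The clique on vertices [2, 4, 16] has size 3 > 2, so it alone needs 3 colors.

No, G is not 2-colorable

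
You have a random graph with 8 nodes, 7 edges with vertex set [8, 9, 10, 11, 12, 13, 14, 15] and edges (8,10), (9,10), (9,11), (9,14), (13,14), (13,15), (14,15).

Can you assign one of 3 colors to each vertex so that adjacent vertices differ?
Yes, G is 3-colorable

A valid 3-coloring: color 1: [10, 11, 12, 14]; color 2: [8, 9, 13]; color 3: [15].
(χ(G) = 3 ≤ 3.)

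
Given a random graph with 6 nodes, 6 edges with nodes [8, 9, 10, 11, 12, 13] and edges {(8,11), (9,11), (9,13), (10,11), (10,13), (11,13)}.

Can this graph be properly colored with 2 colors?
The clique on vertices [9, 11, 13] has size 3 > 2, so it alone needs 3 colors.

No, G is not 2-colorable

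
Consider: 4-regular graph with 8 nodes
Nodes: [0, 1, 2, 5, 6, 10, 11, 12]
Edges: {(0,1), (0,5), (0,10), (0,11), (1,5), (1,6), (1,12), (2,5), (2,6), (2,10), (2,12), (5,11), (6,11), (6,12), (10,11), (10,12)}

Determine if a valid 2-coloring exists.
The clique on vertices [0, 1, 5] has size 3 > 2, so it alone needs 3 colors.

No, G is not 2-colorable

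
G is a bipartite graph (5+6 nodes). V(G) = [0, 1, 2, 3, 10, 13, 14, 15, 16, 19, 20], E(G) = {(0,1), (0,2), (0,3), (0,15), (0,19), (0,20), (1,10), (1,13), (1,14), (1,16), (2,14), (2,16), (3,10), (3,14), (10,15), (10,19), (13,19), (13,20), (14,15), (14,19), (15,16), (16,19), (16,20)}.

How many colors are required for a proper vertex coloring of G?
Clique number ω(G) = 2 (lower bound: χ ≥ ω).
The graph is bipartite (no odd cycle), so 2 colors suffice: χ(G) = 2.
A valid 2-coloring: color 1: [0, 10, 13, 14, 16]; color 2: [1, 2, 3, 15, 19, 20].

χ(G) = 2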